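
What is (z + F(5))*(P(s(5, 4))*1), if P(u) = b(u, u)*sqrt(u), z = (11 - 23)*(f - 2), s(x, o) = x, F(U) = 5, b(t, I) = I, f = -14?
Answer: 985*sqrt(5) ≈ 2202.5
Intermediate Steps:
z = 192 (z = (11 - 23)*(-14 - 2) = -12*(-16) = 192)
P(u) = u**(3/2) (P(u) = u*sqrt(u) = u**(3/2))
(z + F(5))*(P(s(5, 4))*1) = (192 + 5)*(5**(3/2)*1) = 197*((5*sqrt(5))*1) = 197*(5*sqrt(5)) = 985*sqrt(5)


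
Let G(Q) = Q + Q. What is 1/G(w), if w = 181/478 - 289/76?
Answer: -9082/62193 ≈ -0.14603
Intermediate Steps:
w = -62193/18164 (w = 181*(1/478) - 289*1/76 = 181/478 - 289/76 = -62193/18164 ≈ -3.4240)
G(Q) = 2*Q
1/G(w) = 1/(2*(-62193/18164)) = 1/(-62193/9082) = -9082/62193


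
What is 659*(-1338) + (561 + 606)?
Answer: -880575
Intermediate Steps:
659*(-1338) + (561 + 606) = -881742 + 1167 = -880575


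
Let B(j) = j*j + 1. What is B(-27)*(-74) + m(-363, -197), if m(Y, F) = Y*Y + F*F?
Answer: 116558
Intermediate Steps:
B(j) = 1 + j² (B(j) = j² + 1 = 1 + j²)
m(Y, F) = F² + Y² (m(Y, F) = Y² + F² = F² + Y²)
B(-27)*(-74) + m(-363, -197) = (1 + (-27)²)*(-74) + ((-197)² + (-363)²) = (1 + 729)*(-74) + (38809 + 131769) = 730*(-74) + 170578 = -54020 + 170578 = 116558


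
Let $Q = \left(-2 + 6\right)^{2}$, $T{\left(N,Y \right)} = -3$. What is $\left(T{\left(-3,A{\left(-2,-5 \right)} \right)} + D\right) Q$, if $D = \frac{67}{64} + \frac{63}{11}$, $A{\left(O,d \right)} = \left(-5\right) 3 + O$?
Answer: $\frac{2657}{44} \approx 60.386$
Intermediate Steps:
$A{\left(O,d \right)} = -15 + O$
$D = \frac{4769}{704}$ ($D = 67 \cdot \frac{1}{64} + 63 \cdot \frac{1}{11} = \frac{67}{64} + \frac{63}{11} = \frac{4769}{704} \approx 6.7741$)
$Q = 16$ ($Q = 4^{2} = 16$)
$\left(T{\left(-3,A{\left(-2,-5 \right)} \right)} + D\right) Q = \left(-3 + \frac{4769}{704}\right) 16 = \frac{2657}{704} \cdot 16 = \frac{2657}{44}$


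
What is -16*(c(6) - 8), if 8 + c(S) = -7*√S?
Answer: 256 + 112*√6 ≈ 530.34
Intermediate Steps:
c(S) = -8 - 7*√S
-16*(c(6) - 8) = -16*((-8 - 7*√6) - 8) = -16*(-16 - 7*√6) = 256 + 112*√6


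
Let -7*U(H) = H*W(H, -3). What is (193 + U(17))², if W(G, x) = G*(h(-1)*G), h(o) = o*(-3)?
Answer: 179238544/49 ≈ 3.6579e+6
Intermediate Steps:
h(o) = -3*o
W(G, x) = 3*G² (W(G, x) = G*((-3*(-1))*G) = G*(3*G) = 3*G²)
U(H) = -3*H³/7 (U(H) = -H*3*H²/7 = -3*H³/7)
(193 + U(17))² = (193 - 3/7*17³)² = (193 - 3/7*4913)² = (193 - 14739/7)² = (-13388/7)² = 179238544/49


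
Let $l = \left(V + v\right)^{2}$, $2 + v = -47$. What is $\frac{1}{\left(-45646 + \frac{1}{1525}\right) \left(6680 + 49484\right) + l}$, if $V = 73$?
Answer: $- \frac{1525}{3909583530036} \approx -3.9007 \cdot 10^{-10}$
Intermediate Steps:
$v = -49$ ($v = -2 - 47 = -49$)
$l = 576$ ($l = \left(73 - 49\right)^{2} = 24^{2} = 576$)
$\frac{1}{\left(-45646 + \frac{1}{1525}\right) \left(6680 + 49484\right) + l} = \frac{1}{\left(-45646 + \frac{1}{1525}\right) \left(6680 + 49484\right) + 576} = \frac{1}{\left(-45646 + \frac{1}{1525}\right) 56164 + 576} = \frac{1}{\left(- \frac{69610149}{1525}\right) 56164 + 576} = \frac{1}{- \frac{3909584408436}{1525} + 576} = \frac{1}{- \frac{3909583530036}{1525}} = - \frac{1525}{3909583530036}$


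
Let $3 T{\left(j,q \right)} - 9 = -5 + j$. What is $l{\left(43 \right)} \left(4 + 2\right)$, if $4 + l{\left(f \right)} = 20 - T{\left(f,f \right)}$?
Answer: $2$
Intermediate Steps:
$T{\left(j,q \right)} = \frac{4}{3} + \frac{j}{3}$ ($T{\left(j,q \right)} = 3 + \frac{-5 + j}{3} = 3 + \left(- \frac{5}{3} + \frac{j}{3}\right) = \frac{4}{3} + \frac{j}{3}$)
$l{\left(f \right)} = \frac{44}{3} - \frac{f}{3}$ ($l{\left(f \right)} = -4 - \left(- \frac{56}{3} + \frac{f}{3}\right) = \frac{44}{3} - \frac{f}{3}$)
$l{\left(43 \right)} \left(4 + 2\right) = \left(\frac{44}{3} - \frac{43}{3}\right) \left(4 + 2\right) = \left(\frac{44}{3} - \frac{43}{3}\right) 6 = \frac{1}{3} \cdot 6 = 2$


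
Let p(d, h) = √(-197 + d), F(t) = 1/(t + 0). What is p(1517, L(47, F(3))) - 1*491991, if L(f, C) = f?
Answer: -491991 + 2*√330 ≈ -4.9195e+5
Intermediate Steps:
F(t) = 1/t
p(1517, L(47, F(3))) - 1*491991 = √(-197 + 1517) - 1*491991 = √1320 - 491991 = 2*√330 - 491991 = -491991 + 2*√330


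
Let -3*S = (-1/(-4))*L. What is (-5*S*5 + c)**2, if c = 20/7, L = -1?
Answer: 4225/7056 ≈ 0.59878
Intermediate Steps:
S = 1/12 (S = -(-1/(-4))*(-1)/3 = -(-1*(-1/4))*(-1)/3 = -(-1)/12 = -1/3*(-1/4) = 1/12 ≈ 0.083333)
c = 20/7 (c = 20*(1/7) = 20/7 ≈ 2.8571)
(-5*S*5 + c)**2 = (-5*1/12*5 + 20/7)**2 = (-5/12*5 + 20/7)**2 = (-25/12 + 20/7)**2 = (65/84)**2 = 4225/7056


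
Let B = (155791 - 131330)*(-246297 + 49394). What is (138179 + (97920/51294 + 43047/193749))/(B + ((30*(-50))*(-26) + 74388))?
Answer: -76292575402154/2659192936441569965 ≈ -2.8690e-5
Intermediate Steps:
B = -4816444283 (B = 24461*(-196903) = -4816444283)
(138179 + (97920/51294 + 43047/193749))/(B + ((30*(-50))*(-26) + 74388)) = (138179 + (97920/51294 + 43047/193749))/(-4816444283 + ((30*(-50))*(-26) + 74388)) = (138179 + (97920*(1/51294) + 43047*(1/193749)))/(-4816444283 + (-1500*(-26) + 74388)) = (138179 + (16320/8549 + 14349/64583))/(-4816444283 + (39000 + 74388)) = (138179 + 1176664161/552120067)/(-4816444283 + 113388) = (76292575402154/552120067)/(-4816330895) = (76292575402154/552120067)*(-1/4816330895) = -76292575402154/2659192936441569965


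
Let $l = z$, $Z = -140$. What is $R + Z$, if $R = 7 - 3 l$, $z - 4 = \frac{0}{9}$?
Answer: $-145$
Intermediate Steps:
$z = 4$ ($z = 4 + \frac{0}{9} = 4 + 0 \cdot \frac{1}{9} = 4 + 0 = 4$)
$l = 4$
$R = -5$ ($R = 7 - 12 = -5$)
$R + Z = -5 - 140 = -145$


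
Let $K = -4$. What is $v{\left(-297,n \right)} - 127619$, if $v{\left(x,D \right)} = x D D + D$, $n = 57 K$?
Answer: $-15567095$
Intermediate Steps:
$n = -228$ ($n = 57 \left(-4\right) = -228$)
$v{\left(x,D \right)} = D + x D^{2}$ ($v{\left(x,D \right)} = D x D + D = x D^{2} + D = D + x D^{2}$)
$v{\left(-297,n \right)} - 127619 = - 228 \left(1 - -67716\right) - 127619 = - 228 \left(1 + 67716\right) - 127619 = \left(-228\right) 67717 - 127619 = -15439476 - 127619 = -15567095$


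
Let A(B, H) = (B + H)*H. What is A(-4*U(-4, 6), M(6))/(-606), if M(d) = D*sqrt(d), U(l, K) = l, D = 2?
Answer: -4/101 - 16*sqrt(6)/303 ≈ -0.16895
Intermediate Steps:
M(d) = 2*sqrt(d)
A(B, H) = H*(B + H)
A(-4*U(-4, 6), M(6))/(-606) = ((2*sqrt(6))*(-4*(-4) + 2*sqrt(6)))/(-606) = ((2*sqrt(6))*(16 + 2*sqrt(6)))*(-1/606) = (2*sqrt(6)*(16 + 2*sqrt(6)))*(-1/606) = -sqrt(6)*(16 + 2*sqrt(6))/303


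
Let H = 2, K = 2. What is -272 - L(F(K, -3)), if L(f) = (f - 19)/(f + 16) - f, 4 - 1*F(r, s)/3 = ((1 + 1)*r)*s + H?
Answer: -13363/58 ≈ -230.40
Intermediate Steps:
F(r, s) = 6 - 6*r*s (F(r, s) = 12 - 3*(((1 + 1)*r)*s + 2) = 12 - 3*((2*r)*s + 2) = 12 - 3*(2*r*s + 2) = 12 - 3*(2 + 2*r*s) = 12 + (-6 - 6*r*s) = 6 - 6*r*s)
L(f) = -f + (-19 + f)/(16 + f) (L(f) = (-19 + f)/(16 + f) - f = -f + (-19 + f)/(16 + f))
-272 - L(F(K, -3)) = -272 - (-19 - (6 - 6*2*(-3))² - 15*(6 - 6*2*(-3)))/(16 + (6 - 6*2*(-3))) = -272 - (-19 - (6 + 36)² - 15*(6 + 36))/(16 + (6 + 36)) = -272 - (-19 - 1*42² - 15*42)/(16 + 42) = -272 - (-19 - 1*1764 - 630)/58 = -272 - (-19 - 1764 - 630)/58 = -272 - (-2413)/58 = -272 - 1*(-2413/58) = -272 + 2413/58 = -13363/58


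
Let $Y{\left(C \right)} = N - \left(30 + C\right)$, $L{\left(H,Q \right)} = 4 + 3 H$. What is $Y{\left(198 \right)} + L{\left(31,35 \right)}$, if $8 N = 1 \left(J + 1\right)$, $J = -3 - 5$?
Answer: $- \frac{1055}{8} \approx -131.88$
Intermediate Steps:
$J = -8$ ($J = -3 - 5 = -8$)
$N = - \frac{7}{8}$ ($N = \frac{1 \left(-8 + 1\right)}{8} = \frac{1 \left(-7\right)}{8} = \frac{1}{8} \left(-7\right) = - \frac{7}{8} \approx -0.875$)
$Y{\left(C \right)} = - \frac{247}{8} - C$ ($Y{\left(C \right)} = - \frac{7}{8} - \left(30 + C\right) = - \frac{247}{8} - C$)
$Y{\left(198 \right)} + L{\left(31,35 \right)} = \left(- \frac{247}{8} - 198\right) + \left(4 + 3 \cdot 31\right) = \left(- \frac{247}{8} - 198\right) + \left(4 + 93\right) = - \frac{1831}{8} + 97 = - \frac{1055}{8}$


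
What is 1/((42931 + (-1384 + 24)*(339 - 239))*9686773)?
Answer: -1/901538276337 ≈ -1.1092e-12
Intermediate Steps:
1/((42931 + (-1384 + 24)*(339 - 239))*9686773) = (1/9686773)/(42931 - 1360*100) = (1/9686773)/(42931 - 136000) = (1/9686773)/(-93069) = -1/93069*1/9686773 = -1/901538276337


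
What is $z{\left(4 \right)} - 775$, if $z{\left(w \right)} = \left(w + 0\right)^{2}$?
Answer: $-759$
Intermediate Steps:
$z{\left(w \right)} = w^{2}$
$z{\left(4 \right)} - 775 = 4^{2} - 775 = 16 - 775 = -759$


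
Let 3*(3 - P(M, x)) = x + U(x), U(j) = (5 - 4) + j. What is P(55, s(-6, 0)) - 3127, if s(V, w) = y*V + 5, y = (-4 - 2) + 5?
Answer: -9395/3 ≈ -3131.7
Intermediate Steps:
y = -1 (y = -6 + 5 = -1)
s(V, w) = 5 - V (s(V, w) = -V + 5 = 5 - V)
U(j) = 1 + j
P(M, x) = 8/3 - 2*x/3 (P(M, x) = 3 - (x + (1 + x))/3 = 3 - (1 + 2*x)/3 = 3 + (-⅓ - 2*x/3) = 8/3 - 2*x/3)
P(55, s(-6, 0)) - 3127 = (8/3 - 2*(5 - 1*(-6))/3) - 3127 = (8/3 - 2*(5 + 6)/3) - 3127 = (8/3 - ⅔*11) - 3127 = (8/3 - 22/3) - 3127 = -14/3 - 3127 = -9395/3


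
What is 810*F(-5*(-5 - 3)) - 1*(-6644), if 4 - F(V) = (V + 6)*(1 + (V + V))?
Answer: -3008176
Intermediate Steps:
F(V) = 4 - (1 + 2*V)*(6 + V) (F(V) = 4 - (V + 6)*(1 + (V + V)) = 4 - (6 + V)*(1 + 2*V) = 4 - (1 + 2*V)*(6 + V))
810*F(-5*(-5 - 3)) - 1*(-6644) = 810*(-2 - (-65)*(-5 - 3) - 2*25*(-5 - 3)²) - 1*(-6644) = 810*(-2 - (-65)*(-8) - 2*(-5*(-8))²) + 6644 = 810*(-2 - 13*40 - 2*40²) + 6644 = 810*(-2 - 520 - 2*1600) + 6644 = 810*(-2 - 520 - 3200) + 6644 = 810*(-3722) + 6644 = -3014820 + 6644 = -3008176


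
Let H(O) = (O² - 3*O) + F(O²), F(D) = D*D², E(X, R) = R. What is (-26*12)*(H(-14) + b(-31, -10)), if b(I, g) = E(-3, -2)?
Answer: -2349288864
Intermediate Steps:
b(I, g) = -2
F(D) = D³
H(O) = O² + O⁶ - 3*O (H(O) = (O² - 3*O) + (O²)³ = (O² - 3*O) + O⁶ = O² + O⁶ - 3*O)
(-26*12)*(H(-14) + b(-31, -10)) = (-26*12)*(-14*(-3 - 14 + (-14)⁵) - 2) = -312*(-14*(-3 - 14 - 537824) - 2) = -312*(-14*(-537841) - 2) = -312*(7529774 - 2) = -312*7529772 = -2349288864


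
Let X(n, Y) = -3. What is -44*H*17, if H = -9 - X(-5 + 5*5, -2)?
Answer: 4488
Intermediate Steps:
H = -6 (H = -9 - 1*(-3) = -9 + 3 = -6)
-44*H*17 = -44*(-6)*17 = 264*17 = 4488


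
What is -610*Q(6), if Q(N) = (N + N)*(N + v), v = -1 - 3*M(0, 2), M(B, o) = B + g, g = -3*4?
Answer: -300120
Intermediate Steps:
g = -12
M(B, o) = -12 + B (M(B, o) = B - 12 = -12 + B)
v = 35 (v = -1 - 3*(-12 + 0) = -1 - 3*(-12) = -1 + 36 = 35)
Q(N) = 2*N*(35 + N) (Q(N) = (N + N)*(N + 35) = (2*N)*(35 + N) = 2*N*(35 + N))
-610*Q(6) = -1220*6*(35 + 6) = -1220*6*41 = -610*492 = -300120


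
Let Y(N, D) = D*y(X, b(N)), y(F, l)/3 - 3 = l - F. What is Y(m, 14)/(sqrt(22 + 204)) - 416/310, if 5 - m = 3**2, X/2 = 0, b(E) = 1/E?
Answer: -208/155 + 231*sqrt(226)/452 ≈ 6.3410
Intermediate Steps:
b(E) = 1/E
X = 0 (X = 2*0 = 0)
m = -4 (m = 5 - 1*3**2 = 5 - 1*9 = 5 - 9 = -4)
y(F, l) = 9 - 3*F + 3*l (y(F, l) = 9 + 3*(l - F) = 9 + (-3*F + 3*l) = 9 - 3*F + 3*l)
Y(N, D) = D*(9 + 3/N) (Y(N, D) = D*(9 - 3*0 + 3/N) = D*(9 + 0 + 3/N) = D*(9 + 3/N))
Y(m, 14)/(sqrt(22 + 204)) - 416/310 = (9*14 + 3*14/(-4))/(sqrt(22 + 204)) - 416/310 = (126 + 3*14*(-1/4))/(sqrt(226)) - 416*1/310 = (126 - 21/2)*(sqrt(226)/226) - 208/155 = 231*(sqrt(226)/226)/2 - 208/155 = 231*sqrt(226)/452 - 208/155 = -208/155 + 231*sqrt(226)/452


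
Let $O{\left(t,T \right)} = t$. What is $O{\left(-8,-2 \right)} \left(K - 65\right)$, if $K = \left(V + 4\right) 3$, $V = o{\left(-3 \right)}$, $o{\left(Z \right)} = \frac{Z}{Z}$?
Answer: $400$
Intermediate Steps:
$o{\left(Z \right)} = 1$
$V = 1$
$K = 15$ ($K = \left(1 + 4\right) 3 = 5 \cdot 3 = 15$)
$O{\left(-8,-2 \right)} \left(K - 65\right) = - 8 \left(15 - 65\right) = \left(-8\right) \left(-50\right) = 400$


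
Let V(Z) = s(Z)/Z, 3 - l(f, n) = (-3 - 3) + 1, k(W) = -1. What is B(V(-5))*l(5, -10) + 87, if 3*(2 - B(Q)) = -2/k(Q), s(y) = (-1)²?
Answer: 293/3 ≈ 97.667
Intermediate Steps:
l(f, n) = 8 (l(f, n) = 3 - ((-3 - 3) + 1) = 3 - (-6 + 1) = 3 - 1*(-5) = 3 + 5 = 8)
s(y) = 1
V(Z) = 1/Z
B(Q) = 4/3 (B(Q) = 2 - (-2)/(3*(-1)) = 2 - (-2)*(-1)/3 = 2 - ⅓*2 = 2 - ⅔ = 4/3)
B(V(-5))*l(5, -10) + 87 = (4/3)*8 + 87 = 32/3 + 87 = 293/3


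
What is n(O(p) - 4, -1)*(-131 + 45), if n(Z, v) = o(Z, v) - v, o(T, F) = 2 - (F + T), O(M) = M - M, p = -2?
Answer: -688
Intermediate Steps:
O(M) = 0
o(T, F) = 2 - F - T (o(T, F) = 2 + (-F - T) = 2 - F - T)
n(Z, v) = 2 - Z - 2*v (n(Z, v) = (2 - v - Z) - v = (2 - Z - v) - v = 2 - Z - 2*v)
n(O(p) - 4, -1)*(-131 + 45) = (2 - (0 - 4) - 2*(-1))*(-131 + 45) = (2 - 1*(-4) + 2)*(-86) = (2 + 4 + 2)*(-86) = 8*(-86) = -688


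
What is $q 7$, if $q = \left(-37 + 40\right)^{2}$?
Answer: $63$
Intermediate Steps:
$q = 9$ ($q = 3^{2} = 9$)
$q 7 = 9 \cdot 7 = 63$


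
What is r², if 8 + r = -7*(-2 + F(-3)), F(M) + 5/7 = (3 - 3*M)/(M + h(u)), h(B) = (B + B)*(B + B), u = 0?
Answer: 1521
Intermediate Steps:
h(B) = 4*B² (h(B) = (2*B)*(2*B) = 4*B²)
F(M) = -5/7 + (3 - 3*M)/M (F(M) = -5/7 + (3 - 3*M)/(M + 4*0²) = -5/7 + (3 - 3*M)/(M + 4*0) = -5/7 + (3 - 3*M)/(M + 0) = -5/7 + (3 - 3*M)/M)
r = 39 (r = -8 - 7*(-2 + (-26/7 + 3/(-3))) = -8 - 7*(-2 + (-26/7 + 3*(-⅓))) = -8 - 7*(-2 + (-26/7 - 1)) = -8 - 7*(-2 - 33/7) = -8 - 7*(-47/7) = -8 + 47 = 39)
r² = 39² = 1521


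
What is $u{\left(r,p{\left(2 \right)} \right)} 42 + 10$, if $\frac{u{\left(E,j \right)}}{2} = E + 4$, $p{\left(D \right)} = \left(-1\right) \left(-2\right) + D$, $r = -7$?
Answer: $-242$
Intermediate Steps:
$p{\left(D \right)} = 2 + D$
$u{\left(E,j \right)} = 8 + 2 E$ ($u{\left(E,j \right)} = 2 \left(E + 4\right) = 2 \left(4 + E\right) = 8 + 2 E$)
$u{\left(r,p{\left(2 \right)} \right)} 42 + 10 = \left(8 + 2 \left(-7\right)\right) 42 + 10 = \left(8 - 14\right) 42 + 10 = \left(-6\right) 42 + 10 = -252 + 10 = -242$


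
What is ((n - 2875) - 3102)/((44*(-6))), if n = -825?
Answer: 3401/132 ≈ 25.765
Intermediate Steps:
((n - 2875) - 3102)/((44*(-6))) = ((-825 - 2875) - 3102)/((44*(-6))) = (-3700 - 3102)/(-264) = -6802*(-1/264) = 3401/132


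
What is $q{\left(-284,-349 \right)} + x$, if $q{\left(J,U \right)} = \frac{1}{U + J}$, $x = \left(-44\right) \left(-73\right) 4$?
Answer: $\frac{8132783}{633} \approx 12848.0$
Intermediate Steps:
$x = 12848$ ($x = 3212 \cdot 4 = 12848$)
$q{\left(J,U \right)} = \frac{1}{J + U}$
$q{\left(-284,-349 \right)} + x = \frac{1}{-284 - 349} + 12848 = \frac{1}{-633} + 12848 = - \frac{1}{633} + 12848 = \frac{8132783}{633}$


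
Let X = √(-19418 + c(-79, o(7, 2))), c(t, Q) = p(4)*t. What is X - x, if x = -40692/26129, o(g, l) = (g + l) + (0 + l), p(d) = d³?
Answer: 40692/26129 + I*√24474 ≈ 1.5574 + 156.44*I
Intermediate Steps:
o(g, l) = g + 2*l (o(g, l) = (g + l) + l = g + 2*l)
c(t, Q) = 64*t (c(t, Q) = 4³*t = 64*t)
x = -40692/26129 (x = -40692*1/26129 = -40692/26129 ≈ -1.5574)
X = I*√24474 (X = √(-19418 + 64*(-79)) = √(-19418 - 5056) = √(-24474) = I*√24474 ≈ 156.44*I)
X - x = I*√24474 - 1*(-40692/26129) = I*√24474 + 40692/26129 = 40692/26129 + I*√24474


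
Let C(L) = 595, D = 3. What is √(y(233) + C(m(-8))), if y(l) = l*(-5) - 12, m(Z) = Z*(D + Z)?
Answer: I*√582 ≈ 24.125*I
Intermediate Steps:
m(Z) = Z*(3 + Z)
y(l) = -12 - 5*l (y(l) = -5*l - 12 = -12 - 5*l)
√(y(233) + C(m(-8))) = √((-12 - 5*233) + 595) = √((-12 - 1165) + 595) = √(-1177 + 595) = √(-582) = I*√582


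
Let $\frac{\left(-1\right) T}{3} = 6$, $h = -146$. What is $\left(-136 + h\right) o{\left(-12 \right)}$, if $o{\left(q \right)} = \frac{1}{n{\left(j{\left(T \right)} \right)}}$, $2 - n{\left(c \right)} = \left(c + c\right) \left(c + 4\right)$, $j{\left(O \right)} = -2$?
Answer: $- \frac{141}{5} \approx -28.2$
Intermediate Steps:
$T = -18$ ($T = \left(-3\right) 6 = -18$)
$n{\left(c \right)} = 2 - 2 c \left(4 + c\right)$ ($n{\left(c \right)} = 2 - \left(c + c\right) \left(c + 4\right) = 2 - 2 c \left(4 + c\right)$)
$o{\left(q \right)} = \frac{1}{10}$ ($o{\left(q \right)} = \frac{1}{2 - -16 - 2 \left(-2\right)^{2}} = \frac{1}{2 + 16 - 8} = \frac{1}{10}$)
$\left(-136 + h\right) o{\left(-12 \right)} = \left(-136 - 146\right) \frac{1}{10} = \left(-282\right) \frac{1}{10} = - \frac{141}{5}$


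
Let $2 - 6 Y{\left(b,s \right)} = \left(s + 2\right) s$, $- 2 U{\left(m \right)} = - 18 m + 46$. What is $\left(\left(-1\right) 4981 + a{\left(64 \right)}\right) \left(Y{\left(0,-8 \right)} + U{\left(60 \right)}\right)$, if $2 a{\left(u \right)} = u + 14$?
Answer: $- \frac{7551376}{3} \approx -2.5171 \cdot 10^{6}$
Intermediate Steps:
$U{\left(m \right)} = -23 + 9 m$ ($U{\left(m \right)} = - \frac{- 18 m + 46}{2} = - \frac{46 - 18 m}{2} = -23 + 9 m$)
$Y{\left(b,s \right)} = \frac{1}{3} - \frac{s \left(2 + s\right)}{6}$ ($Y{\left(b,s \right)} = \frac{1}{3} - \frac{\left(s + 2\right) s}{6} = \frac{1}{3} - \frac{\left(2 + s\right) s}{6} = \frac{1}{3} - \frac{s \left(2 + s\right)}{6}$)
$a{\left(u \right)} = 7 + \frac{u}{2}$ ($a{\left(u \right)} = \frac{u + 14}{2} = \frac{14 + u}{2} = 7 + \frac{u}{2}$)
$\left(\left(-1\right) 4981 + a{\left(64 \right)}\right) \left(Y{\left(0,-8 \right)} + U{\left(60 \right)}\right) = \left(\left(-1\right) 4981 + \left(7 + \frac{1}{2} \cdot 64\right)\right) \left(\left(\frac{1}{3} - - \frac{8}{3} - \frac{\left(-8\right)^{2}}{6}\right) + \left(-23 + 9 \cdot 60\right)\right) = \left(-4981 + \left(7 + 32\right)\right) \left(\left(\frac{1}{3} + \frac{8}{3} - \frac{32}{3}\right) + \left(-23 + 540\right)\right) = \left(-4981 + 39\right) \left(\left(\frac{1}{3} + \frac{8}{3} - \frac{32}{3}\right) + 517\right) = - 4942 \left(- \frac{23}{3} + 517\right) = \left(-4942\right) \frac{1528}{3} = - \frac{7551376}{3}$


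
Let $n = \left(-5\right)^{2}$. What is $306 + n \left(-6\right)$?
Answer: $156$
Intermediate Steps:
$n = 25$
$306 + n \left(-6\right) = 306 + 25 \left(-6\right) = 306 - 150 = 156$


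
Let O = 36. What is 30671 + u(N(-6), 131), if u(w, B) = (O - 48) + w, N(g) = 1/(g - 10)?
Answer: 490543/16 ≈ 30659.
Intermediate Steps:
N(g) = 1/(-10 + g)
u(w, B) = -12 + w (u(w, B) = (36 - 48) + w = -12 + w)
30671 + u(N(-6), 131) = 30671 + (-12 + 1/(-10 - 6)) = 30671 + (-12 + 1/(-16)) = 30671 + (-12 - 1/16) = 30671 - 193/16 = 490543/16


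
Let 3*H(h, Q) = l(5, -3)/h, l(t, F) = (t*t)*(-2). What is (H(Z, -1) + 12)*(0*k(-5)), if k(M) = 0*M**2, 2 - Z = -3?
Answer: 0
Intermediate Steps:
l(t, F) = -2*t**2 (l(t, F) = t**2*(-2) = -2*t**2)
Z = 5 (Z = 2 - 1*(-3) = 2 + 3 = 5)
k(M) = 0
H(h, Q) = -50/(3*h) (H(h, Q) = ((-2*5**2)/h)/3 = ((-2*25)/h)/3 = (-50/h)/3 = -50/(3*h))
(H(Z, -1) + 12)*(0*k(-5)) = (-50/3/5 + 12)*(0*0) = (-50/3*1/5 + 12)*0 = (-10/3 + 12)*0 = (26/3)*0 = 0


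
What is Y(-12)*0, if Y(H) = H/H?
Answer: 0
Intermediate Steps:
Y(H) = 1
Y(-12)*0 = 1*0 = 0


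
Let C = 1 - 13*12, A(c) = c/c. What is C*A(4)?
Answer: -155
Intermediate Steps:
A(c) = 1
C = -155 (C = 1 - 156 = -155)
C*A(4) = -155*1 = -155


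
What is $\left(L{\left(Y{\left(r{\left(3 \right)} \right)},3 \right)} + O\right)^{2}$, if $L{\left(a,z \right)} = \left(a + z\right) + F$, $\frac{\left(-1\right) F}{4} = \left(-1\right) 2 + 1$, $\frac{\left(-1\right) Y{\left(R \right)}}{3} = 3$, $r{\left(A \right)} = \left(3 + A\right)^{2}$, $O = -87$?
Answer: $7921$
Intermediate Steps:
$Y{\left(R \right)} = -9$ ($Y{\left(R \right)} = \left(-3\right) 3 = -9$)
$F = 4$ ($F = - 4 \left(\left(-1\right) 2 + 1\right) = - 4 \left(-2 + 1\right) = \left(-4\right) \left(-1\right) = 4$)
$L{\left(a,z \right)} = 4 + a + z$ ($L{\left(a,z \right)} = \left(a + z\right) + 4 = 4 + a + z$)
$\left(L{\left(Y{\left(r{\left(3 \right)} \right)},3 \right)} + O\right)^{2} = \left(\left(4 - 9 + 3\right) - 87\right)^{2} = \left(-2 - 87\right)^{2} = \left(-89\right)^{2} = 7921$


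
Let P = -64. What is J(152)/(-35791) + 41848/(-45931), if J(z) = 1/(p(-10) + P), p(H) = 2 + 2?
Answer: -89866860149/98634985260 ≈ -0.91111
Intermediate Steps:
p(H) = 4
J(z) = -1/60 (J(z) = 1/(4 - 64) = 1/(-60) = -1/60)
J(152)/(-35791) + 41848/(-45931) = -1/60/(-35791) + 41848/(-45931) = -1/60*(-1/35791) + 41848*(-1/45931) = 1/2147460 - 41848/45931 = -89866860149/98634985260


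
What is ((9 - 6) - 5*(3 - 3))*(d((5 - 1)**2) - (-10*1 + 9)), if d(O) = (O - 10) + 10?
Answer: 51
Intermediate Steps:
d(O) = O (d(O) = (-10 + O) + 10 = O)
((9 - 6) - 5*(3 - 3))*(d((5 - 1)**2) - (-10*1 + 9)) = ((9 - 6) - 5*(3 - 3))*((5 - 1)**2 - (-10*1 + 9)) = (3 - 5*0)*(4**2 - (-10 + 9)) = (3 + 0)*(16 - 1*(-1)) = 3*(16 + 1) = 3*17 = 51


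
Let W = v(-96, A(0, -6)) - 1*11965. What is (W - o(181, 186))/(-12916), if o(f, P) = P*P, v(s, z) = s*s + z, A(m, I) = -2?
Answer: 37347/12916 ≈ 2.8915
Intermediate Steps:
v(s, z) = z + s² (v(s, z) = s² + z = z + s²)
o(f, P) = P²
W = -2751 (W = (-2 + (-96)²) - 1*11965 = (-2 + 9216) - 11965 = 9214 - 11965 = -2751)
(W - o(181, 186))/(-12916) = (-2751 - 1*186²)/(-12916) = (-2751 - 1*34596)*(-1/12916) = (-2751 - 34596)*(-1/12916) = -37347*(-1/12916) = 37347/12916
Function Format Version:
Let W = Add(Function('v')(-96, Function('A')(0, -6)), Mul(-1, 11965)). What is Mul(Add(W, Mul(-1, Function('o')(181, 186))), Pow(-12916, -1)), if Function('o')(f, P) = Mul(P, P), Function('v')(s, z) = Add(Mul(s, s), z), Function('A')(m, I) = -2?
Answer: Rational(37347, 12916) ≈ 2.8915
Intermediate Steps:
Function('v')(s, z) = Add(z, Pow(s, 2)) (Function('v')(s, z) = Add(Pow(s, 2), z) = Add(z, Pow(s, 2)))
Function('o')(f, P) = Pow(P, 2)
W = -2751 (W = Add(Add(-2, Pow(-96, 2)), Mul(-1, 11965)) = Add(Add(-2, 9216), -11965) = Add(9214, -11965) = -2751)
Mul(Add(W, Mul(-1, Function('o')(181, 186))), Pow(-12916, -1)) = Mul(Add(-2751, Mul(-1, Pow(186, 2))), Pow(-12916, -1)) = Mul(Add(-2751, Mul(-1, 34596)), Rational(-1, 12916)) = Mul(Add(-2751, -34596), Rational(-1, 12916)) = Mul(-37347, Rational(-1, 12916)) = Rational(37347, 12916)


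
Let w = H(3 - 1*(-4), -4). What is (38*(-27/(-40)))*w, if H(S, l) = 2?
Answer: 513/10 ≈ 51.300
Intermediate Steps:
w = 2
(38*(-27/(-40)))*w = (38*(-27/(-40)))*2 = (38*(-27*(-1/40)))*2 = (38*(27/40))*2 = (513/20)*2 = 513/10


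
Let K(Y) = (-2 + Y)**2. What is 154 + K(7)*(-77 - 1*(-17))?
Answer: -1346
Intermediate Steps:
154 + K(7)*(-77 - 1*(-17)) = 154 + (-2 + 7)**2*(-77 - 1*(-17)) = 154 + 5**2*(-77 + 17) = 154 + 25*(-60) = 154 - 1500 = -1346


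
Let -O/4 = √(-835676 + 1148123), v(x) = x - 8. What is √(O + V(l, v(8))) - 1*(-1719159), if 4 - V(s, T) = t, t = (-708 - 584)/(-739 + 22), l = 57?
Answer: 1719159 + 2*√(282498 - 514089*√312447)/717 ≈ 1.7192e+6 + 47.262*I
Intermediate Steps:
v(x) = -8 + x
t = 1292/717 (t = -1292/(-717) = -1292*(-1/717) = 1292/717 ≈ 1.8020)
O = -4*√312447 (O = -4*√(-835676 + 1148123) = -4*√312447 ≈ -2235.9)
V(s, T) = 1576/717 (V(s, T) = 4 - 1*1292/717 = 4 - 1292/717 = 1576/717)
√(O + V(l, v(8))) - 1*(-1719159) = √(-4*√312447 + 1576/717) - 1*(-1719159) = √(1576/717 - 4*√312447) + 1719159 = 1719159 + √(1576/717 - 4*√312447)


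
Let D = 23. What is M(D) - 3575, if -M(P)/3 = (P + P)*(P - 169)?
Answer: 16573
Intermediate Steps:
M(P) = -6*P*(-169 + P) (M(P) = -3*(P + P)*(P - 169) = -3*2*P*(-169 + P) = -6*P*(-169 + P))
M(D) - 3575 = 6*23*(169 - 1*23) - 3575 = 6*23*(169 - 23) - 3575 = 6*23*146 - 3575 = 20148 - 3575 = 16573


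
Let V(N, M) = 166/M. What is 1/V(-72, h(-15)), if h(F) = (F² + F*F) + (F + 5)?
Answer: 220/83 ≈ 2.6506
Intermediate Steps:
h(F) = 5 + F + 2*F² (h(F) = (F² + F²) + (5 + F) = 2*F² + (5 + F) = 5 + F + 2*F²)
1/V(-72, h(-15)) = 1/(166/(5 - 15 + 2*(-15)²)) = 1/(166/(5 - 15 + 2*225)) = 1/(166/(5 - 15 + 450)) = 1/(166/440) = 1/(166*(1/440)) = 1/(83/220) = 220/83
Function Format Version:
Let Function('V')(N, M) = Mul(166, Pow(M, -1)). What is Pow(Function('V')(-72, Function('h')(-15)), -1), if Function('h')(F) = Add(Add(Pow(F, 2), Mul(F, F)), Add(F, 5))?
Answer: Rational(220, 83) ≈ 2.6506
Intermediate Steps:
Function('h')(F) = Add(5, F, Mul(2, Pow(F, 2))) (Function('h')(F) = Add(Add(Pow(F, 2), Pow(F, 2)), Add(5, F)) = Add(Mul(2, Pow(F, 2)), Add(5, F)) = Add(5, F, Mul(2, Pow(F, 2))))
Pow(Function('V')(-72, Function('h')(-15)), -1) = Pow(Mul(166, Pow(Add(5, -15, Mul(2, Pow(-15, 2))), -1)), -1) = Pow(Mul(166, Pow(Add(5, -15, Mul(2, 225)), -1)), -1) = Pow(Mul(166, Pow(Add(5, -15, 450), -1)), -1) = Pow(Mul(166, Pow(440, -1)), -1) = Pow(Mul(166, Rational(1, 440)), -1) = Pow(Rational(83, 220), -1) = Rational(220, 83)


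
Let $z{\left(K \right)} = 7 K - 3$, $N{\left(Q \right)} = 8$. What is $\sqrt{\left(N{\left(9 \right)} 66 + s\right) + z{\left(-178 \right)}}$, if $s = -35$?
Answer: $6 i \sqrt{21} \approx 27.495 i$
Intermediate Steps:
$z{\left(K \right)} = -3 + 7 K$
$\sqrt{\left(N{\left(9 \right)} 66 + s\right) + z{\left(-178 \right)}} = \sqrt{\left(8 \cdot 66 - 35\right) + \left(-3 + 7 \left(-178\right)\right)} = \sqrt{\left(528 - 35\right) - 1249} = \sqrt{493 - 1249} = \sqrt{-756} = 6 i \sqrt{21}$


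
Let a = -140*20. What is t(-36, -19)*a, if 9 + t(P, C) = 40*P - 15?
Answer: 4099200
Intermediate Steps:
t(P, C) = -24 + 40*P (t(P, C) = -9 + (40*P - 15) = -9 + (-15 + 40*P) = -24 + 40*P)
a = -2800
t(-36, -19)*a = (-24 + 40*(-36))*(-2800) = (-24 - 1440)*(-2800) = -1464*(-2800) = 4099200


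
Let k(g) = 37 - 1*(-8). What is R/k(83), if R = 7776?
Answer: 864/5 ≈ 172.80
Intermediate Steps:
k(g) = 45 (k(g) = 37 + 8 = 45)
R/k(83) = 7776/45 = 7776*(1/45) = 864/5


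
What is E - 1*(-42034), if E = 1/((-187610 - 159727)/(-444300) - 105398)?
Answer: 656122493886614/15609328021 ≈ 42034.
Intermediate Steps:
E = -148100/15609328021 (E = 1/(-347337*(-1/444300) - 105398) = 1/(115779/148100 - 105398) = 1/(-15609328021/148100) = -148100/15609328021 ≈ -9.4879e-6)
E - 1*(-42034) = -148100/15609328021 - 1*(-42034) = -148100/15609328021 + 42034 = 656122493886614/15609328021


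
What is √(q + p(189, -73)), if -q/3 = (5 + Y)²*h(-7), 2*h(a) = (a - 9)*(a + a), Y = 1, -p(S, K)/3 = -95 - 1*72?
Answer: I*√11595 ≈ 107.68*I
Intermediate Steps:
p(S, K) = 501 (p(S, K) = -3*(-95 - 1*72) = -3*(-95 - 72) = -3*(-167) = 501)
h(a) = a*(-9 + a) (h(a) = ((a - 9)*(a + a))/2 = ((-9 + a)*(2*a))/2 = (2*a*(-9 + a))/2 = a*(-9 + a))
q = -12096 (q = -3*(5 + 1)²*(-7*(-9 - 7)) = -3*6²*(-7*(-16)) = -108*112 = -3*4032 = -12096)
√(q + p(189, -73)) = √(-12096 + 501) = √(-11595) = I*√11595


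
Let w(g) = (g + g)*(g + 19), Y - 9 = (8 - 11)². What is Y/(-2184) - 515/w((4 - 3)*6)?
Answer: -4709/2730 ≈ -1.7249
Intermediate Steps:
Y = 18 (Y = 9 + (8 - 11)² = 9 + (-3)² = 9 + 9 = 18)
w(g) = 2*g*(19 + g) (w(g) = (2*g)*(19 + g) = 2*g*(19 + g))
Y/(-2184) - 515/w((4 - 3)*6) = 18/(-2184) - 515*1/(12*(4 - 3)*(19 + (4 - 3)*6)) = 18*(-1/2184) - 515*1/(12*(19 + 1*6)) = -3/364 - 515*1/(12*(19 + 6)) = -3/364 - 515/(2*6*25) = -3/364 - 515/300 = -3/364 - 515*1/300 = -3/364 - 103/60 = -4709/2730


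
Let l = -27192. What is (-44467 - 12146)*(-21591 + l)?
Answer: 2761751979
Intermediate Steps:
(-44467 - 12146)*(-21591 + l) = (-44467 - 12146)*(-21591 - 27192) = -56613*(-48783) = 2761751979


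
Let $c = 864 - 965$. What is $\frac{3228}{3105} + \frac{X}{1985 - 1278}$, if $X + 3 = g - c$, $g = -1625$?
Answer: $- \frac{819713}{731745} \approx -1.1202$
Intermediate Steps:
$c = -101$ ($c = 864 - 965 = -101$)
$X = -1527$ ($X = -3 - 1524 = -1527$)
$\frac{3228}{3105} + \frac{X}{1985 - 1278} = \frac{3228}{3105} - \frac{1527}{1985 - 1278} = 3228 \cdot \frac{1}{3105} - \frac{1527}{707} = \frac{1076}{1035} - \frac{1527}{707} = - \frac{819713}{731745}$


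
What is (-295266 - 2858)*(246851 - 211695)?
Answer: -10480847344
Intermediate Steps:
(-295266 - 2858)*(246851 - 211695) = -298124*35156 = -10480847344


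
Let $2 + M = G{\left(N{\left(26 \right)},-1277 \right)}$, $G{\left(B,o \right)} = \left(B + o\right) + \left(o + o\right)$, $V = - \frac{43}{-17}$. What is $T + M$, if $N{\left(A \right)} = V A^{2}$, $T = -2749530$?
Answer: $- \frac{46778103}{17} \approx -2.7517 \cdot 10^{6}$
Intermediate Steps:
$V = \frac{43}{17}$ ($V = \left(-43\right) \left(- \frac{1}{17}\right) = \frac{43}{17} \approx 2.5294$)
$N{\left(A \right)} = \frac{43 A^{2}}{17}$
$G{\left(B,o \right)} = B + 3 o$ ($G{\left(B,o \right)} = \left(B + o\right) + 2 o = B + 3 o$)
$M = - \frac{36093}{17}$ ($M = -2 + \left(\frac{43 \cdot 26^{2}}{17} + 3 \left(-1277\right)\right) = -2 + \left(\frac{43}{17} \cdot 676 - 3831\right) = -2 + \left(\frac{29068}{17} - 3831\right) = -2 - \frac{36059}{17} = - \frac{36093}{17} \approx -2123.1$)
$T + M = -2749530 - \frac{36093}{17} = - \frac{46778103}{17}$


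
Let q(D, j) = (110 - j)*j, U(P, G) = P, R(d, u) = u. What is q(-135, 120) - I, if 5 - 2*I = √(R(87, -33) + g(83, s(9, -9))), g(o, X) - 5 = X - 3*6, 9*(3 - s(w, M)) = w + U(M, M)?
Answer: -2405/2 + I*√43/2 ≈ -1202.5 + 3.2787*I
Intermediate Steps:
q(D, j) = j*(110 - j)
s(w, M) = 3 - M/9 - w/9 (s(w, M) = 3 - (w + M)/9 = 3 - (M + w)/9 = 3 + (-M/9 - w/9) = 3 - M/9 - w/9)
g(o, X) = -13 + X (g(o, X) = 5 + (X - 3*6) = 5 + (X - 18) = 5 + (-18 + X) = -13 + X)
I = 5/2 - I*√43/2 (I = 5/2 - √(-33 + (-13 + (3 - ⅑*(-9) - ⅑*9)))/2 = 5/2 - √(-33 + (-13 + (3 + 1 - 1)))/2 = 5/2 - √(-33 + (-13 + 3))/2 = 5/2 - √(-33 - 10)/2 = 5/2 - I*√43/2 ≈ 2.5 - 3.2787*I)
q(-135, 120) - I = 120*(110 - 1*120) - (5/2 - I*√43/2) = 120*(110 - 120) + (-5/2 + I*√43/2) = 120*(-10) + (-5/2 + I*√43/2) = -1200 + (-5/2 + I*√43/2) = -2405/2 + I*√43/2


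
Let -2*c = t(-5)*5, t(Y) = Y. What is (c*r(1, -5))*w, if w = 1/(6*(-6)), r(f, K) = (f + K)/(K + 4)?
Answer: -25/18 ≈ -1.3889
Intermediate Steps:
r(f, K) = (K + f)/(4 + K)
w = -1/36 (w = 1/(-36) = -1/36 ≈ -0.027778)
c = 25/2 (c = -(-5)*5/2 = -½*(-25) = 25/2 ≈ 12.500)
(c*r(1, -5))*w = (25*((-5 + 1)/(4 - 5))/2)*(-1/36) = (25*(-4/(-1))/2)*(-1/36) = (25*(-1*(-4))/2)*(-1/36) = ((25/2)*4)*(-1/36) = 50*(-1/36) = -25/18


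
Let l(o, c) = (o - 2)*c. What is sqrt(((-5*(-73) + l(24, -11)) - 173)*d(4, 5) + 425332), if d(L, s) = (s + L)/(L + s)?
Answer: sqrt(425282) ≈ 652.14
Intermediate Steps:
d(L, s) = 1 (d(L, s) = (L + s)/(L + s) = 1)
l(o, c) = c*(-2 + o) (l(o, c) = (-2 + o)*c = c*(-2 + o))
sqrt(((-5*(-73) + l(24, -11)) - 173)*d(4, 5) + 425332) = sqrt(((-5*(-73) - 11*(-2 + 24)) - 173)*1 + 425332) = sqrt(((365 - 11*22) - 173)*1 + 425332) = sqrt(((365 - 242) - 173)*1 + 425332) = sqrt((123 - 173)*1 + 425332) = sqrt(-50*1 + 425332) = sqrt(-50 + 425332) = sqrt(425282)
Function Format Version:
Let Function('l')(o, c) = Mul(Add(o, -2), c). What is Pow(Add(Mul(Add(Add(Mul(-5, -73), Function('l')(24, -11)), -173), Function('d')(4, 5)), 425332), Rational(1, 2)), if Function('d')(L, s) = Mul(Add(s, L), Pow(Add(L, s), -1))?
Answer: Pow(425282, Rational(1, 2)) ≈ 652.14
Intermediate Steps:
Function('d')(L, s) = 1 (Function('d')(L, s) = Mul(Add(L, s), Pow(Add(L, s), -1)) = 1)
Function('l')(o, c) = Mul(c, Add(-2, o)) (Function('l')(o, c) = Mul(Add(-2, o), c) = Mul(c, Add(-2, o)))
Pow(Add(Mul(Add(Add(Mul(-5, -73), Function('l')(24, -11)), -173), Function('d')(4, 5)), 425332), Rational(1, 2)) = Pow(Add(Mul(Add(Add(Mul(-5, -73), Mul(-11, Add(-2, 24))), -173), 1), 425332), Rational(1, 2)) = Pow(Add(Mul(Add(Add(365, Mul(-11, 22)), -173), 1), 425332), Rational(1, 2)) = Pow(Add(Mul(Add(Add(365, -242), -173), 1), 425332), Rational(1, 2)) = Pow(Add(Mul(Add(123, -173), 1), 425332), Rational(1, 2)) = Pow(Add(Mul(-50, 1), 425332), Rational(1, 2)) = Pow(Add(-50, 425332), Rational(1, 2)) = Pow(425282, Rational(1, 2))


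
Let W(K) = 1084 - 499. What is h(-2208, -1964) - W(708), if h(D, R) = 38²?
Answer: 859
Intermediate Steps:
h(D, R) = 1444
W(K) = 585
h(-2208, -1964) - W(708) = 1444 - 1*585 = 1444 - 585 = 859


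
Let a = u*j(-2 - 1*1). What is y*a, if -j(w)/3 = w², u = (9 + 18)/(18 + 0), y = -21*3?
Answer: 5103/2 ≈ 2551.5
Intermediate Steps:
y = -63
u = 3/2 (u = 27/18 = 27*(1/18) = 3/2 ≈ 1.5000)
j(w) = -3*w²
a = -81/2 (a = 3*(-3*(-2 - 1*1)²)/2 = 3*(-3*(-2 - 1)²)/2 = 3*(-3*(-3)²)/2 = 3*(-3*9)/2 = (3/2)*(-27) = -81/2 ≈ -40.500)
y*a = -63*(-81/2) = 5103/2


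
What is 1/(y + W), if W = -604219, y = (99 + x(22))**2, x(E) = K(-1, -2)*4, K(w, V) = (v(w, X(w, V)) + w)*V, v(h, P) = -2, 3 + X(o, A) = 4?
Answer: -1/589090 ≈ -1.6975e-6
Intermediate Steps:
X(o, A) = 1 (X(o, A) = -3 + 4 = 1)
K(w, V) = V*(-2 + w) (K(w, V) = (-2 + w)*V = V*(-2 + w))
x(E) = 24 (x(E) = -2*(-2 - 1)*4 = -2*(-3)*4 = 6*4 = 24)
y = 15129 (y = (99 + 24)**2 = 123**2 = 15129)
1/(y + W) = 1/(15129 - 604219) = 1/(-589090) = -1/589090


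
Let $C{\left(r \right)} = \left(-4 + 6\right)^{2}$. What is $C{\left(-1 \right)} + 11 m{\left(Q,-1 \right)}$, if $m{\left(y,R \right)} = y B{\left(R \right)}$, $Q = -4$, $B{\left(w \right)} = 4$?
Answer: $-172$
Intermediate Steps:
$C{\left(r \right)} = 4$ ($C{\left(r \right)} = 2^{2} = 4$)
$m{\left(y,R \right)} = 4 y$ ($m{\left(y,R \right)} = y 4 = 4 y$)
$C{\left(-1 \right)} + 11 m{\left(Q,-1 \right)} = 4 + 11 \cdot 4 \left(-4\right) = 4 + 11 \left(-16\right) = 4 - 176 = -172$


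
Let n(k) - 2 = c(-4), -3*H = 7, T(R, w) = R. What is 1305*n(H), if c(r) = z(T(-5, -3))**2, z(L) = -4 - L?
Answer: 3915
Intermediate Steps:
H = -7/3 (H = -1/3*7 = -7/3 ≈ -2.3333)
c(r) = 1 (c(r) = (-4 - 1*(-5))**2 = (-4 + 5)**2 = 1**2 = 1)
n(k) = 3 (n(k) = 2 + 1 = 3)
1305*n(H) = 1305*3 = 3915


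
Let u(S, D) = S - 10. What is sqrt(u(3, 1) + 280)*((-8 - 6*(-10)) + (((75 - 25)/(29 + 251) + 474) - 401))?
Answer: 3505*sqrt(273)/28 ≈ 2068.3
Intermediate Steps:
u(S, D) = -10 + S
sqrt(u(3, 1) + 280)*((-8 - 6*(-10)) + (((75 - 25)/(29 + 251) + 474) - 401)) = sqrt((-10 + 3) + 280)*((-8 - 6*(-10)) + (((75 - 25)/(29 + 251) + 474) - 401)) = sqrt(-7 + 280)*((-8 + 60) + ((50/280 + 474) - 401)) = sqrt(273)*(52 + ((50*(1/280) + 474) - 401)) = sqrt(273)*(52 + ((5/28 + 474) - 401)) = sqrt(273)*(52 + (13277/28 - 401)) = sqrt(273)*(52 + 2049/28) = sqrt(273)*(3505/28) = 3505*sqrt(273)/28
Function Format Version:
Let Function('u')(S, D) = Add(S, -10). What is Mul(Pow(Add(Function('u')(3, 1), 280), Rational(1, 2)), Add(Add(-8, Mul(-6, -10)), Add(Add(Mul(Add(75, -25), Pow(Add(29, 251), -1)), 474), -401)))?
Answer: Mul(Rational(3505, 28), Pow(273, Rational(1, 2))) ≈ 2068.3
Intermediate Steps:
Function('u')(S, D) = Add(-10, S)
Mul(Pow(Add(Function('u')(3, 1), 280), Rational(1, 2)), Add(Add(-8, Mul(-6, -10)), Add(Add(Mul(Add(75, -25), Pow(Add(29, 251), -1)), 474), -401))) = Mul(Pow(Add(Add(-10, 3), 280), Rational(1, 2)), Add(Add(-8, Mul(-6, -10)), Add(Add(Mul(Add(75, -25), Pow(Add(29, 251), -1)), 474), -401))) = Mul(Pow(Add(-7, 280), Rational(1, 2)), Add(Add(-8, 60), Add(Add(Mul(50, Pow(280, -1)), 474), -401))) = Mul(Pow(273, Rational(1, 2)), Add(52, Add(Add(Mul(50, Rational(1, 280)), 474), -401))) = Mul(Pow(273, Rational(1, 2)), Add(52, Add(Add(Rational(5, 28), 474), -401))) = Mul(Pow(273, Rational(1, 2)), Add(52, Add(Rational(13277, 28), -401))) = Mul(Pow(273, Rational(1, 2)), Add(52, Rational(2049, 28))) = Mul(Pow(273, Rational(1, 2)), Rational(3505, 28)) = Mul(Rational(3505, 28), Pow(273, Rational(1, 2)))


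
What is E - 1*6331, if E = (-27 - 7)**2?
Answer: -5175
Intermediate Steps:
E = 1156 (E = (-34)**2 = 1156)
E - 1*6331 = 1156 - 1*6331 = 1156 - 6331 = -5175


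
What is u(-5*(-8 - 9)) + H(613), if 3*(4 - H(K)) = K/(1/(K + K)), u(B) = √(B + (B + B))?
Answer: -751526/3 + √255 ≈ -2.5049e+5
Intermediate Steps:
u(B) = √3*√B (u(B) = √(B + 2*B) = √(3*B) = √3*√B)
H(K) = 4 - 2*K²/3 (H(K) = 4 - K/(3*(1/(K + K))) = 4 - K/(3*(1/(2*K))) = 4 - K*2*K/3 = 4 - 2*K²/3)
u(-5*(-8 - 9)) + H(613) = √3*√(-5*(-8 - 9)) + (4 - ⅔*613²) = √3*√(-5*(-17)) + (4 - ⅔*375769) = √3*√85 + (4 - 751538/3) = √255 - 751526/3 = -751526/3 + √255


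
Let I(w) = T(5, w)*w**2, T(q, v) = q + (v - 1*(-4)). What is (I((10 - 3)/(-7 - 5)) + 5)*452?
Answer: 1535557/432 ≈ 3554.5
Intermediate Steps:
T(q, v) = 4 + q + v (T(q, v) = q + (v + 4) = q + (4 + v) = 4 + q + v)
I(w) = w**2*(9 + w) (I(w) = (4 + 5 + w)*w**2 = (9 + w)*w**2 = w**2*(9 + w))
(I((10 - 3)/(-7 - 5)) + 5)*452 = (((10 - 3)/(-7 - 5))**2*(9 + (10 - 3)/(-7 - 5)) + 5)*452 = ((7/(-12))**2*(9 + 7/(-12)) + 5)*452 = ((7*(-1/12))**2*(9 + 7*(-1/12)) + 5)*452 = ((-7/12)**2*(9 - 7/12) + 5)*452 = ((49/144)*(101/12) + 5)*452 = (4949/1728 + 5)*452 = (13589/1728)*452 = 1535557/432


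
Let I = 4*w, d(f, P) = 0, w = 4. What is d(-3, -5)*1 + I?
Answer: 16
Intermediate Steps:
I = 16 (I = 4*4 = 16)
d(-3, -5)*1 + I = 0*1 + 16 = 0 + 16 = 16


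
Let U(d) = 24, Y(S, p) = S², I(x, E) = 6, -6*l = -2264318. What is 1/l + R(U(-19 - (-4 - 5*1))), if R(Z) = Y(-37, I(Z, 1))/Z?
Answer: 1549925743/27171816 ≈ 57.042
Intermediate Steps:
l = 1132159/3 (l = -⅙*(-2264318) = 1132159/3 ≈ 3.7739e+5)
R(Z) = 1369/Z (R(Z) = (-37)²/Z = 1369/Z)
1/l + R(U(-19 - (-4 - 5*1))) = 1/(1132159/3) + 1369/24 = 3/1132159 + 1369*(1/24) = 3/1132159 + 1369/24 = 1549925743/27171816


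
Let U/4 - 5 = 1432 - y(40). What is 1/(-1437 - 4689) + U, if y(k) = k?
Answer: 34232087/6126 ≈ 5588.0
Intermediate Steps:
U = 5588 (U = 20 + 4*(1432 - 1*40) = 20 + 4*(1432 - 40) = 20 + 4*1392 = 20 + 5568 = 5588)
1/(-1437 - 4689) + U = 1/(-1437 - 4689) + 5588 = 1/(-6126) + 5588 = -1/6126 + 5588 = 34232087/6126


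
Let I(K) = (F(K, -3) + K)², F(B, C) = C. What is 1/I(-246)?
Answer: 1/62001 ≈ 1.6129e-5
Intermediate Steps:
I(K) = (-3 + K)²
1/I(-246) = 1/((-3 - 246)²) = 1/((-249)²) = 1/62001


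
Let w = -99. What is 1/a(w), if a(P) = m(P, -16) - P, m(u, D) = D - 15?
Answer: 1/68 ≈ 0.014706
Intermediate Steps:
m(u, D) = -15 + D
a(P) = -31 - P (a(P) = (-15 - 16) - P = -31 - P)
1/a(w) = 1/(-31 - 1*(-99)) = 1/(-31 + 99) = 1/68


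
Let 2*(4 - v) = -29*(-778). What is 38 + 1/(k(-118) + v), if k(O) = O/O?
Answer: 428487/11276 ≈ 38.000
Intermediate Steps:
k(O) = 1
v = -11277 (v = 4 - (-29)*(-778)/2 = 4 - ½*22562 = 4 - 11281 = -11277)
38 + 1/(k(-118) + v) = 38 + 1/(1 - 11277) = 38 + 1/(-11276) = 38 - 1/11276 = 428487/11276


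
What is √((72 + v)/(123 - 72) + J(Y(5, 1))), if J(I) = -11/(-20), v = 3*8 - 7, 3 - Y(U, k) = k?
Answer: √596955/510 ≈ 1.5150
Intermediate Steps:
Y(U, k) = 3 - k
v = 17 (v = 24 - 7 = 17)
J(I) = 11/20 (J(I) = -11*(-1/20) = 11/20)
√((72 + v)/(123 - 72) + J(Y(5, 1))) = √((72 + 17)/(123 - 72) + 11/20) = √(89/51 + 11/20) = √(2341/1020) = √596955/510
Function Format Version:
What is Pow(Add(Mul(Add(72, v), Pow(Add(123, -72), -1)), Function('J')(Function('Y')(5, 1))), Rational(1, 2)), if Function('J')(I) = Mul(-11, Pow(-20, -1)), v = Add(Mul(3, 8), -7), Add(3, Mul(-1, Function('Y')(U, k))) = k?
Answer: Mul(Rational(1, 510), Pow(596955, Rational(1, 2))) ≈ 1.5150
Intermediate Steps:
Function('Y')(U, k) = Add(3, Mul(-1, k))
v = 17 (v = Add(24, -7) = 17)
Function('J')(I) = Rational(11, 20) (Function('J')(I) = Mul(-11, Rational(-1, 20)) = Rational(11, 20))
Pow(Add(Mul(Add(72, v), Pow(Add(123, -72), -1)), Function('J')(Function('Y')(5, 1))), Rational(1, 2)) = Pow(Add(Mul(Add(72, 17), Pow(Add(123, -72), -1)), Rational(11, 20)), Rational(1, 2)) = Pow(Add(Mul(89, Pow(51, -1)), Rational(11, 20)), Rational(1, 2)) = Pow(Add(Mul(89, Rational(1, 51)), Rational(11, 20)), Rational(1, 2)) = Pow(Add(Rational(89, 51), Rational(11, 20)), Rational(1, 2)) = Pow(Rational(2341, 1020), Rational(1, 2)) = Mul(Rational(1, 510), Pow(596955, Rational(1, 2)))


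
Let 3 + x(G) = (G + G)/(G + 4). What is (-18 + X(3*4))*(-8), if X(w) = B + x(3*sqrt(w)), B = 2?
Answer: 3064/23 + 96*sqrt(3)/23 ≈ 140.45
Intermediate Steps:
x(G) = -3 + 2*G/(4 + G) (x(G) = -3 + (G + G)/(G + 4) = -3 + (2*G)/(4 + G) = -3 + 2*G/(4 + G))
X(w) = 2 + (-12 - 3*sqrt(w))/(4 + 3*sqrt(w))
(-18 + X(3*4))*(-8) = (-18 + (-4 + 3*sqrt(3*4))/(4 + 3*sqrt(3*4)))*(-8) = (-18 + (-4 + 3*sqrt(12))/(4 + 3*sqrt(12)))*(-8) = (-18 + (-4 + 3*(2*sqrt(3)))/(4 + 3*(2*sqrt(3))))*(-8) = (-18 + (-4 + 6*sqrt(3))/(4 + 6*sqrt(3)))*(-8) = 144 - 8*(-4 + 6*sqrt(3))/(4 + 6*sqrt(3))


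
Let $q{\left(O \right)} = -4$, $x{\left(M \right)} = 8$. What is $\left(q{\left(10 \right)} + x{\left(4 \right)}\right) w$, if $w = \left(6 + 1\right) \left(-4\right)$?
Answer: $-112$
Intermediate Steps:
$w = -28$ ($w = 7 \left(-4\right) = -28$)
$\left(q{\left(10 \right)} + x{\left(4 \right)}\right) w = \left(-4 + 8\right) \left(-28\right) = 4 \left(-28\right) = -112$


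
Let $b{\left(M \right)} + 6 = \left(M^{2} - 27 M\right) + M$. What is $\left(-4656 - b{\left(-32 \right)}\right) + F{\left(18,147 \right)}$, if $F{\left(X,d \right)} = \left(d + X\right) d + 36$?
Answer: $17785$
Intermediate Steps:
$b{\left(M \right)} = -6 + M^{2} - 26 M$ ($b{\left(M \right)} = -6 + \left(\left(M^{2} - 27 M\right) + M\right) = -6 + \left(M^{2} - 26 M\right) = -6 + M^{2} - 26 M$)
$F{\left(X,d \right)} = 36 + d \left(X + d\right)$ ($F{\left(X,d \right)} = \left(X + d\right) d + 36 = d \left(X + d\right) + 36 = 36 + d \left(X + d\right)$)
$\left(-4656 - b{\left(-32 \right)}\right) + F{\left(18,147 \right)} = \left(-4656 - \left(-6 + \left(-32\right)^{2} - -832\right)\right) + \left(36 + 147^{2} + 18 \cdot 147\right) = \left(-4656 - \left(-6 + 1024 + 832\right)\right) + \left(36 + 21609 + 2646\right) = \left(-4656 - 1850\right) + 24291 = -6506 + 24291 = 17785$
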